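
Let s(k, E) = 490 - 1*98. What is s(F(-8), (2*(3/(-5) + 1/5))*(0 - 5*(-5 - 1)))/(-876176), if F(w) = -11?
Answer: -7/15646 ≈ -0.00044740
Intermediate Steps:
s(k, E) = 392 (s(k, E) = 490 - 98 = 392)
s(F(-8), (2*(3/(-5) + 1/5))*(0 - 5*(-5 - 1)))/(-876176) = 392/(-876176) = 392*(-1/876176) = -7/15646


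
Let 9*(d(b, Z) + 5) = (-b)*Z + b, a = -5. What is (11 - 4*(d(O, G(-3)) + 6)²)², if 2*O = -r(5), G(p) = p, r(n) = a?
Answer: 305809/6561 ≈ 46.610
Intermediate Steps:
r(n) = -5
O = 5/2 (O = (-1*(-5))/2 = (½)*5 = 5/2 ≈ 2.5000)
d(b, Z) = -5 + b/9 - Z*b/9 (d(b, Z) = -5 + ((-b)*Z + b)/9 = -5 + (-Z*b + b)/9 = -5 + (b - Z*b)/9 = -5 + (b/9 - Z*b/9) = -5 + b/9 - Z*b/9)
(11 - 4*(d(O, G(-3)) + 6)²)² = (11 - 4*((-5 + (⅑)*(5/2) - ⅑*(-3)*5/2) + 6)²)² = (11 - 4*((-5 + 5/18 + ⅚) + 6)²)² = (11 - 4*(-35/9 + 6)²)² = (11 - 4*(19/9)²)² = (11 - 4*361/81)² = (11 - 1*1444/81)² = (11 - 1444/81)² = (-553/81)² = 305809/6561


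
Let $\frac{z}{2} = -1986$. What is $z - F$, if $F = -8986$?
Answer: $5014$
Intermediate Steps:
$z = -3972$ ($z = 2 \left(-1986\right) = -3972$)
$z - F = -3972 - -8986 = -3972 + 8986 = 5014$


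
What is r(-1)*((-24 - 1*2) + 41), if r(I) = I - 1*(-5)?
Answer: 60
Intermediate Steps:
r(I) = 5 + I (r(I) = I + 5 = 5 + I)
r(-1)*((-24 - 1*2) + 41) = (5 - 1)*((-24 - 1*2) + 41) = 4*((-24 - 2) + 41) = 4*(-26 + 41) = 4*15 = 60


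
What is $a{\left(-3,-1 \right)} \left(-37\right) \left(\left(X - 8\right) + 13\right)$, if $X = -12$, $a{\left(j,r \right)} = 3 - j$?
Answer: $1554$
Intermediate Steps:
$a{\left(-3,-1 \right)} \left(-37\right) \left(\left(X - 8\right) + 13\right) = \left(3 - -3\right) \left(-37\right) \left(\left(-12 - 8\right) + 13\right) = \left(3 + 3\right) \left(-37\right) \left(-20 + 13\right) = 6 \left(-37\right) \left(-7\right) = \left(-222\right) \left(-7\right) = 1554$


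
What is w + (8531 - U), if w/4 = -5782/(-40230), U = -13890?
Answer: 451009979/20115 ≈ 22422.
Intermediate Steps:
w = 11564/20115 (w = 4*(-5782/(-40230)) = 4*(-5782*(-1/40230)) = 4*(2891/20115) = 11564/20115 ≈ 0.57489)
w + (8531 - U) = 11564/20115 + (8531 - 1*(-13890)) = 11564/20115 + (8531 + 13890) = 11564/20115 + 22421 = 451009979/20115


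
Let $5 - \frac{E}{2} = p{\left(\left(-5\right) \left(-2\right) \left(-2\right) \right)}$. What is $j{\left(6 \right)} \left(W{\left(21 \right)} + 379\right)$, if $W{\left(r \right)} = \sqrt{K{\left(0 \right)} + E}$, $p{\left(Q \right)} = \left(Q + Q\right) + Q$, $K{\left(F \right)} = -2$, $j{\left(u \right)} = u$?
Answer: $2274 + 48 \sqrt{2} \approx 2341.9$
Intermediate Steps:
$p{\left(Q \right)} = 3 Q$ ($p{\left(Q \right)} = 2 Q + Q = 3 Q$)
$E = 130$ ($E = 10 - 2 \cdot 3 \left(-5\right) \left(-2\right) \left(-2\right) = 10 - 2 \cdot 3 \cdot 10 \left(-2\right) = 10 - 2 \cdot 3 \left(-20\right) = 10 - -120 = 10 + 120 = 130$)
$W{\left(r \right)} = 8 \sqrt{2}$ ($W{\left(r \right)} = \sqrt{-2 + 130} = \sqrt{128} = 8 \sqrt{2}$)
$j{\left(6 \right)} \left(W{\left(21 \right)} + 379\right) = 6 \left(8 \sqrt{2} + 379\right) = 6 \left(379 + 8 \sqrt{2}\right) = 2274 + 48 \sqrt{2}$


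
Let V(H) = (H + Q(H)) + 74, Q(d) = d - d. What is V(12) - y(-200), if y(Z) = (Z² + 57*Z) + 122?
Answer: -28636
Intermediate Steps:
Q(d) = 0
y(Z) = 122 + Z² + 57*Z
V(H) = 74 + H (V(H) = (H + 0) + 74 = H + 74 = 74 + H)
V(12) - y(-200) = (74 + 12) - (122 + (-200)² + 57*(-200)) = 86 - (122 + 40000 - 11400) = 86 - 1*28722 = 86 - 28722 = -28636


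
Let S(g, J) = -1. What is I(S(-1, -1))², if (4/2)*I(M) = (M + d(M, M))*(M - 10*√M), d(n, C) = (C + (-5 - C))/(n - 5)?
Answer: -11/16 + 5*I/36 ≈ -0.6875 + 0.13889*I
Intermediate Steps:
d(n, C) = -5/(-5 + n)
I(M) = (M - 10*√M)*(M - 5/(-5 + M))/2 (I(M) = ((M - 5/(-5 + M))*(M - 10*√M))/2 = ((M - 10*√M)*(M - 5/(-5 + M)))/2 = (M - 10*√M)*(M - 5/(-5 + M))/2)
I(S(-1, -1))² = ((-5*(-1) + 50*√(-1) + (-5 - 1)*((-1)² - (-10)*I))/(2*(-5 - 1)))² = ((½)*(5 + 50*I - 6*(1 - (-10)*I))/(-6))² = ((½)*(-⅙)*(5 + 50*I - 6*(1 + 10*I)))² = ((½)*(-⅙)*(5 + 50*I + (-6 - 60*I)))² = ((½)*(-⅙)*(-1 - 10*I))² = (1/12 + 5*I/6)²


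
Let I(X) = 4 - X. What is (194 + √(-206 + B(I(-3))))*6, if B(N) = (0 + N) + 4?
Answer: 1164 + 6*I*√195 ≈ 1164.0 + 83.785*I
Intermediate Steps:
B(N) = 4 + N (B(N) = N + 4 = 4 + N)
(194 + √(-206 + B(I(-3))))*6 = (194 + √(-206 + (4 + (4 - 1*(-3)))))*6 = (194 + √(-206 + (4 + (4 + 3))))*6 = (194 + √(-206 + (4 + 7)))*6 = (194 + √(-206 + 11))*6 = (194 + √(-195))*6 = (194 + I*√195)*6 = 1164 + 6*I*√195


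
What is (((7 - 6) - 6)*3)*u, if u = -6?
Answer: 90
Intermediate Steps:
(((7 - 6) - 6)*3)*u = (((7 - 6) - 6)*3)*(-6) = ((1 - 6)*3)*(-6) = -5*3*(-6) = -15*(-6) = 90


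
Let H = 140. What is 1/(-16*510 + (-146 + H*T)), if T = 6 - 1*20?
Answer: -1/10266 ≈ -9.7409e-5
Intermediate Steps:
T = -14 (T = 6 - 20 = -14)
1/(-16*510 + (-146 + H*T)) = 1/(-16*510 + (-146 + 140*(-14))) = 1/(-8160 + (-146 - 1960)) = 1/(-8160 - 2106) = 1/(-10266) = -1/10266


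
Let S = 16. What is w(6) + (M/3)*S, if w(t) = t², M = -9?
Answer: -12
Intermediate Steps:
w(6) + (M/3)*S = 6² - 9/3*16 = 36 - 9*⅓*16 = 36 - 3*16 = 36 - 48 = -12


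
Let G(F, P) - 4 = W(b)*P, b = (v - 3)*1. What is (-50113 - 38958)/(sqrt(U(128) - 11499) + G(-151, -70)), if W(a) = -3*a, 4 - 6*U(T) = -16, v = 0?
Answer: 167275338/1210115 + 89071*I*sqrt(103461)/1210115 ≈ 138.23 + 23.675*I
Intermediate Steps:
U(T) = 10/3 (U(T) = 2/3 - 1/6*(-16) = 2/3 + 8/3 = 10/3)
b = -3 (b = (0 - 3)*1 = -3*1 = -3)
G(F, P) = 4 + 9*P (G(F, P) = 4 + (-3*(-3))*P = 4 + 9*P)
(-50113 - 38958)/(sqrt(U(128) - 11499) + G(-151, -70)) = (-50113 - 38958)/(sqrt(10/3 - 11499) + (4 + 9*(-70))) = -89071/(sqrt(-34487/3) + (4 - 630)) = -89071/(I*sqrt(103461)/3 - 626) = -89071/(-626 + I*sqrt(103461)/3)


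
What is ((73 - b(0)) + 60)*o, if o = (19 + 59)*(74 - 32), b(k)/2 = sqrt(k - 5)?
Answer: 435708 - 6552*I*sqrt(5) ≈ 4.3571e+5 - 14651.0*I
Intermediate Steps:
b(k) = 2*sqrt(-5 + k) (b(k) = 2*sqrt(k - 5) = 2*sqrt(-5 + k))
o = 3276 (o = 78*42 = 3276)
((73 - b(0)) + 60)*o = ((73 - 2*sqrt(-5 + 0)) + 60)*3276 = ((73 - 2*sqrt(-5)) + 60)*3276 = ((73 - 2*I*sqrt(5)) + 60)*3276 = (133 - 2*I*sqrt(5))*3276 = 435708 - 6552*I*sqrt(5)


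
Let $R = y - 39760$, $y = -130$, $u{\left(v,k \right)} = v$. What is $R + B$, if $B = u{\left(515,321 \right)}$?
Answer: $-39375$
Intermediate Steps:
$B = 515$
$R = -39890$ ($R = -130 - 39760 = -39890$)
$R + B = -39890 + 515 = -39375$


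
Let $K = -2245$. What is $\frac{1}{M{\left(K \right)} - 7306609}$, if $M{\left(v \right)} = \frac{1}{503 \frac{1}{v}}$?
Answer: $- \frac{503}{3675226572} \approx -1.3686 \cdot 10^{-7}$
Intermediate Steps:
$M{\left(v \right)} = \frac{v}{503}$
$\frac{1}{M{\left(K \right)} - 7306609} = \frac{1}{\frac{1}{503} \left(-2245\right) - 7306609} = \frac{1}{- \frac{2245}{503} - 7306609} = \frac{1}{- \frac{3675226572}{503}} = - \frac{503}{3675226572}$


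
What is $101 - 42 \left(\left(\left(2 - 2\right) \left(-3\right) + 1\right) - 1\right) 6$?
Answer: $101$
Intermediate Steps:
$101 - 42 \left(\left(\left(2 - 2\right) \left(-3\right) + 1\right) - 1\right) 6 = 101 - 42 \left(\left(0 \left(-3\right) + 1\right) - 1\right) 6 = 101 - 42 \left(\left(0 + 1\right) - 1\right) 6 = 101 - 42 \left(1 - 1\right) 6 = 101 - 42 \cdot 0 \cdot 6 = 101 - 0 = 101 + 0 = 101$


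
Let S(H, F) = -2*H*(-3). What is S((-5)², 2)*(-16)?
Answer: -2400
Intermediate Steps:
S(H, F) = 6*H
S((-5)², 2)*(-16) = (6*(-5)²)*(-16) = (6*25)*(-16) = 150*(-16) = -2400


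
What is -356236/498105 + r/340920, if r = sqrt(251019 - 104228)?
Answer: -356236/498105 + sqrt(146791)/340920 ≈ -0.71406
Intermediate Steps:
r = sqrt(146791) ≈ 383.13
-356236/498105 + r/340920 = -356236/498105 + sqrt(146791)/340920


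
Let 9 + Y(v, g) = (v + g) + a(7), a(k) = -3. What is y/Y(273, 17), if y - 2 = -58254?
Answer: -29126/139 ≈ -209.54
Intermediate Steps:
y = -58252 (y = 2 - 58254 = -58252)
Y(v, g) = -12 + g + v (Y(v, g) = -9 + ((v + g) - 3) = -9 + ((g + v) - 3) = -9 + (-3 + g + v) = -12 + g + v)
y/Y(273, 17) = -58252/(-12 + 17 + 273) = -58252/278 = -58252*1/278 = -29126/139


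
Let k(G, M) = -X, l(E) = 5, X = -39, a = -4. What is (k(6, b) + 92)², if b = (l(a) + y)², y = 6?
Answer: 17161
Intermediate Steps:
b = 121 (b = (5 + 6)² = 11² = 121)
k(G, M) = 39 (k(G, M) = -1*(-39) = 39)
(k(6, b) + 92)² = (39 + 92)² = 131² = 17161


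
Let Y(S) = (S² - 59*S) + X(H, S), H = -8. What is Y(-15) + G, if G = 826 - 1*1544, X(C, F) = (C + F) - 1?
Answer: 368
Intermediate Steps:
X(C, F) = -1 + C + F
Y(S) = -9 + S² - 58*S (Y(S) = (S² - 59*S) + (-1 - 8 + S) = (S² - 59*S) + (-9 + S) = -9 + S² - 58*S)
G = -718 (G = 826 - 1544 = -718)
Y(-15) + G = (-9 + (-15)² - 58*(-15)) - 718 = (-9 + 225 + 870) - 718 = 1086 - 718 = 368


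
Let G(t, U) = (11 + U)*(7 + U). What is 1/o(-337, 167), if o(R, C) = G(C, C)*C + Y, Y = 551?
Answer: 1/5172875 ≈ 1.9332e-7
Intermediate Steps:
G(t, U) = (7 + U)*(11 + U)
o(R, C) = 551 + C*(77 + C**2 + 18*C) (o(R, C) = (77 + C**2 + 18*C)*C + 551 = C*(77 + C**2 + 18*C) + 551 = 551 + C*(77 + C**2 + 18*C))
1/o(-337, 167) = 1/(551 + 167*(77 + 167**2 + 18*167)) = 1/(551 + 167*(77 + 27889 + 3006)) = 1/(551 + 167*30972) = 1/(551 + 5172324) = 1/5172875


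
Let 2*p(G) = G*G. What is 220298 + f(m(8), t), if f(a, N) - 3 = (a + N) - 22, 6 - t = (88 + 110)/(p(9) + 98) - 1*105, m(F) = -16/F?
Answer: 61047080/277 ≈ 2.2039e+5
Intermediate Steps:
p(G) = G**2/2 (p(G) = (G*G)/2 = G**2/2)
t = 30351/277 (t = 6 - ((88 + 110)/((1/2)*9**2 + 98) - 1*105) = 6 - (198/((1/2)*81 + 98) - 105) = 6 - (198/(81/2 + 98) - 105) = 6 - (198/(277/2) - 105) = 6 - (198*(2/277) - 105) = 6 - (396/277 - 105) = 6 - 1*(-28689/277) = 6 + 28689/277 = 30351/277 ≈ 109.57)
f(a, N) = -19 + N + a (f(a, N) = 3 + ((a + N) - 22) = 3 + ((N + a) - 22) = 3 + (-22 + N + a) = -19 + N + a)
220298 + f(m(8), t) = 220298 + (-19 + 30351/277 - 16/8) = 220298 + (-19 + 30351/277 - 16*1/8) = 220298 + (-19 + 30351/277 - 2) = 220298 + 24534/277 = 61047080/277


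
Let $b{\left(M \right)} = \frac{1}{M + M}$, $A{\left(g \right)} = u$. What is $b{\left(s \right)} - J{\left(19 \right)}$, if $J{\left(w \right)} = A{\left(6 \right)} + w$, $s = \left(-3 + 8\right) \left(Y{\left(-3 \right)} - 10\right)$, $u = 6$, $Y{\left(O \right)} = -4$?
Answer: $- \frac{3501}{140} \approx -25.007$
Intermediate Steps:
$A{\left(g \right)} = 6$
$s = -70$ ($s = \left(-3 + 8\right) \left(-4 - 10\right) = 5 \left(-14\right) = -70$)
$J{\left(w \right)} = 6 + w$
$b{\left(M \right)} = \frac{1}{2 M}$
$b{\left(s \right)} - J{\left(19 \right)} = \frac{1}{2 \left(-70\right)} - \left(6 + 19\right) = \frac{1}{2} \left(- \frac{1}{70}\right) - 25 = - \frac{1}{140} - 25 = - \frac{3501}{140}$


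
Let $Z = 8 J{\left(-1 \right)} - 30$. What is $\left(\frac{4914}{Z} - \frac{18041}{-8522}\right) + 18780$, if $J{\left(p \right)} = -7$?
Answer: $\frac{6861693089}{366446} \approx 18725.0$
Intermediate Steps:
$Z = -86$ ($Z = 8 \left(-7\right) - 30 = -56 - 30 = -86$)
$\left(\frac{4914}{Z} - \frac{18041}{-8522}\right) + 18780 = \left(\frac{4914}{-86} - \frac{18041}{-8522}\right) + 18780 = \left(4914 \left(- \frac{1}{86}\right) - - \frac{18041}{8522}\right) + 18780 = \left(- \frac{2457}{43} + \frac{18041}{8522}\right) + 18780 = - \frac{20162791}{366446} + 18780 = \frac{6861693089}{366446}$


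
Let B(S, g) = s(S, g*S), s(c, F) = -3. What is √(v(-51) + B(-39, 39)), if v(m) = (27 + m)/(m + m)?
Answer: I*√799/17 ≈ 1.6627*I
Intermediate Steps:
v(m) = (27 + m)/(2*m) (v(m) = (27 + m)/((2*m)) = (27 + m)*(1/(2*m)) = (27 + m)/(2*m))
B(S, g) = -3
√(v(-51) + B(-39, 39)) = √((½)*(27 - 51)/(-51) - 3) = √((½)*(-1/51)*(-24) - 3) = √(4/17 - 3) = √(-47/17) = I*√799/17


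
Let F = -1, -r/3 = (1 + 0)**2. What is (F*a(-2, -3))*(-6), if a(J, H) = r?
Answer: -18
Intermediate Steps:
r = -3 (r = -3*(1 + 0)**2 = -3*1**2 = -3*1 = -3)
a(J, H) = -3
(F*a(-2, -3))*(-6) = -1*(-3)*(-6) = 3*(-6) = -18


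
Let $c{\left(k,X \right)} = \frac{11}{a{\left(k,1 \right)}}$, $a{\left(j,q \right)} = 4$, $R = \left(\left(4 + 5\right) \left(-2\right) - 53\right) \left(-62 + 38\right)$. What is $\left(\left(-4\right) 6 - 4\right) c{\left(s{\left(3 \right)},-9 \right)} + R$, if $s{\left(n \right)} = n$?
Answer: $1627$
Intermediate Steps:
$R = 1704$ ($R = \left(9 \left(-2\right) - 53\right) \left(-24\right) = \left(-18 - 53\right) \left(-24\right) = \left(-71\right) \left(-24\right) = 1704$)
$c{\left(k,X \right)} = \frac{11}{4}$
$\left(\left(-4\right) 6 - 4\right) c{\left(s{\left(3 \right)},-9 \right)} + R = \left(\left(-4\right) 6 - 4\right) \frac{11}{4} + 1704 = \left(-24 - 4\right) \frac{11}{4} + 1704 = \left(-28\right) \frac{11}{4} + 1704 = -77 + 1704 = 1627$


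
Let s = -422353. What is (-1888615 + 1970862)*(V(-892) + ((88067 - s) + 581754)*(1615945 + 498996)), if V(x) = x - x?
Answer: 189980994124406298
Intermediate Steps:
V(x) = 0
(-1888615 + 1970862)*(V(-892) + ((88067 - s) + 581754)*(1615945 + 498996)) = (-1888615 + 1970862)*(0 + ((88067 - 1*(-422353)) + 581754)*(1615945 + 498996)) = 82247*(0 + ((88067 + 422353) + 581754)*2114941) = 82247*(0 + (510420 + 581754)*2114941) = 82247*(0 + 1092174*2114941) = 82247*(0 + 2309883571734) = 82247*2309883571734 = 189980994124406298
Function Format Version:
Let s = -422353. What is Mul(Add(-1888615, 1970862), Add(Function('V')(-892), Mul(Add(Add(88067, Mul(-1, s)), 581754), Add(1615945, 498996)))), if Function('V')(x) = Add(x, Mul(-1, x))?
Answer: 189980994124406298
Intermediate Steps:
Function('V')(x) = 0
Mul(Add(-1888615, 1970862), Add(Function('V')(-892), Mul(Add(Add(88067, Mul(-1, s)), 581754), Add(1615945, 498996)))) = Mul(Add(-1888615, 1970862), Add(0, Mul(Add(Add(88067, Mul(-1, -422353)), 581754), Add(1615945, 498996)))) = Mul(82247, Add(0, Mul(Add(Add(88067, 422353), 581754), 2114941))) = Mul(82247, Add(0, Mul(Add(510420, 581754), 2114941))) = Mul(82247, Add(0, Mul(1092174, 2114941))) = Mul(82247, Add(0, 2309883571734)) = Mul(82247, 2309883571734) = 189980994124406298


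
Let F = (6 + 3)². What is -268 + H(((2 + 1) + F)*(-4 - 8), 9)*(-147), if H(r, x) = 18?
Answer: -2914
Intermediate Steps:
F = 81 (F = 9² = 81)
-268 + H(((2 + 1) + F)*(-4 - 8), 9)*(-147) = -268 + 18*(-147) = -268 - 2646 = -2914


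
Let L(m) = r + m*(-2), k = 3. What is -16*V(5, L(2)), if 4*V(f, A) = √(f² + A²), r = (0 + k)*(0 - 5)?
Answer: -4*√386 ≈ -78.588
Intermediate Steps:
r = -15 (r = (0 + 3)*(0 - 5) = 3*(-5) = -15)
L(m) = -15 - 2*m (L(m) = -15 + m*(-2) = -15 - 2*m)
V(f, A) = √(A² + f²)/4 (V(f, A) = √(f² + A²)/4 = √(A² + f²)/4)
-16*V(5, L(2)) = -4*√((-15 - 2*2)² + 5²) = -4*√((-15 - 4)² + 25) = -4*√((-19)² + 25) = -4*√(361 + 25) = -4*√386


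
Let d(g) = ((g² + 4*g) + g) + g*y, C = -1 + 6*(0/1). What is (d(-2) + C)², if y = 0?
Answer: 49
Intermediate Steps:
C = -1 (C = -1 + 6*(0*1) = -1 + 6*0 = -1 + 0 = -1)
d(g) = g² + 5*g (d(g) = ((g² + 4*g) + g) + g*0 = (g² + 5*g) + 0 = g² + 5*g)
(d(-2) + C)² = (-2*(5 - 2) - 1)² = (-2*3 - 1)² = (-6 - 1)² = (-7)² = 49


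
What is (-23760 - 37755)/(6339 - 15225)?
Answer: 20505/2962 ≈ 6.9227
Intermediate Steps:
(-23760 - 37755)/(6339 - 15225) = -61515/(-8886) = -61515*(-1/8886) = 20505/2962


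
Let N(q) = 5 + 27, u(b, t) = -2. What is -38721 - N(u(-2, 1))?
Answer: -38753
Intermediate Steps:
N(q) = 32
-38721 - N(u(-2, 1)) = -38721 - 1*32 = -38721 - 32 = -38753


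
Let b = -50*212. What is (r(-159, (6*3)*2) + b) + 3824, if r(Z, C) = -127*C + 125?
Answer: -11223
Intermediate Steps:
b = -10600
r(Z, C) = 125 - 127*C
(r(-159, (6*3)*2) + b) + 3824 = ((125 - 127*6*3*2) - 10600) + 3824 = ((125 - 2286*2) - 10600) + 3824 = ((125 - 127*36) - 10600) + 3824 = ((125 - 4572) - 10600) + 3824 = (-4447 - 10600) + 3824 = -15047 + 3824 = -11223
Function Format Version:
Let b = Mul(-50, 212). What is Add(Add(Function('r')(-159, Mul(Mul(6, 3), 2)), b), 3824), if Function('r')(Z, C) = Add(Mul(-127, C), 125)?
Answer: -11223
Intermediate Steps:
b = -10600
Function('r')(Z, C) = Add(125, Mul(-127, C))
Add(Add(Function('r')(-159, Mul(Mul(6, 3), 2)), b), 3824) = Add(Add(Add(125, Mul(-127, Mul(Mul(6, 3), 2))), -10600), 3824) = Add(Add(Add(125, Mul(-127, Mul(18, 2))), -10600), 3824) = Add(Add(Add(125, Mul(-127, 36)), -10600), 3824) = Add(Add(Add(125, -4572), -10600), 3824) = Add(Add(-4447, -10600), 3824) = Add(-15047, 3824) = -11223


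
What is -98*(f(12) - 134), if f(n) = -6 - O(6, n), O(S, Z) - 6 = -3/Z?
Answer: 28567/2 ≈ 14284.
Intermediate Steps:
O(S, Z) = 6 - 3/Z
f(n) = -12 + 3/n (f(n) = -6 - (6 - 3/n) = -6 + (-6 + 3/n) = -12 + 3/n)
-98*(f(12) - 134) = -98*((-12 + 3/12) - 134) = -98*((-12 + 3*(1/12)) - 134) = -98*((-12 + ¼) - 134) = -98*(-47/4 - 134) = -98*(-583/4) = 28567/2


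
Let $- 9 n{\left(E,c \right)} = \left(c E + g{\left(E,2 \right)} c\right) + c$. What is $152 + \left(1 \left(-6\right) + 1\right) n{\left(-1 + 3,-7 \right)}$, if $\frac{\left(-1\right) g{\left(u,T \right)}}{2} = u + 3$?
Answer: $\frac{1613}{9} \approx 179.22$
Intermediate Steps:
$g{\left(u,T \right)} = -6 - 2 u$ ($g{\left(u,T \right)} = - 2 \left(u + 3\right) = - 2 \left(3 + u\right) = -6 - 2 u$)
$n{\left(E,c \right)} = - \frac{c}{9} - \frac{E c}{9} - \frac{c \left(-6 - 2 E\right)}{9}$ ($n{\left(E,c \right)} = - \frac{\left(c E + \left(-6 - 2 E\right) c\right) + c}{9} = - \frac{\left(E c + c \left(-6 - 2 E\right)\right) + c}{9} = - \frac{c + E c + c \left(-6 - 2 E\right)}{9} = - \frac{c}{9} - \frac{E c}{9} - \frac{c \left(-6 - 2 E\right)}{9}$)
$152 + \left(1 \left(-6\right) + 1\right) n{\left(-1 + 3,-7 \right)} = 152 + \left(1 \left(-6\right) + 1\right) \frac{1}{9} \left(-7\right) \left(5 + \left(-1 + 3\right)\right) = 152 + \left(-6 + 1\right) \frac{1}{9} \left(-7\right) \left(5 + 2\right) = 152 - 5 \cdot \frac{1}{9} \left(-7\right) 7 = 152 - - \frac{245}{9} = 152 + \frac{245}{9} = \frac{1613}{9}$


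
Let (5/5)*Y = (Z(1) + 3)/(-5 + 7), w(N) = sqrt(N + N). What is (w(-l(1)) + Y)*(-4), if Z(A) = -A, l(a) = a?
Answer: -4 - 4*I*sqrt(2) ≈ -4.0 - 5.6569*I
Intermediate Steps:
w(N) = sqrt(2)*sqrt(N) (w(N) = sqrt(2*N) = sqrt(2)*sqrt(N))
Y = 1 (Y = (-1*1 + 3)/(-5 + 7) = (-1 + 3)/2 = 2*(1/2) = 1)
(w(-l(1)) + Y)*(-4) = (sqrt(2)*sqrt(-1*1) + 1)*(-4) = (sqrt(2)*sqrt(-1) + 1)*(-4) = (sqrt(2)*I + 1)*(-4) = (I*sqrt(2) + 1)*(-4) = (1 + I*sqrt(2))*(-4) = -4 - 4*I*sqrt(2)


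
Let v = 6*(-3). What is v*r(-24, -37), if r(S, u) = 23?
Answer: -414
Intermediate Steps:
v = -18
v*r(-24, -37) = -18*23 = -414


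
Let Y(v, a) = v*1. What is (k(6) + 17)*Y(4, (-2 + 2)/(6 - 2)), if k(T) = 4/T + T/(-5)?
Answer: 988/15 ≈ 65.867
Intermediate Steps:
k(T) = 4/T - T/5 (k(T) = 4/T + T*(-⅕) = 4/T - T/5)
Y(v, a) = v
(k(6) + 17)*Y(4, (-2 + 2)/(6 - 2)) = ((4/6 - ⅕*6) + 17)*4 = ((4*(⅙) - 6/5) + 17)*4 = ((⅔ - 6/5) + 17)*4 = (-8/15 + 17)*4 = (247/15)*4 = 988/15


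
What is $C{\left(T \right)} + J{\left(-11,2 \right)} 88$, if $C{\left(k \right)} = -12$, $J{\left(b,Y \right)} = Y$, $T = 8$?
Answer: $164$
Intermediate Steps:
$C{\left(T \right)} + J{\left(-11,2 \right)} 88 = -12 + 2 \cdot 88 = -12 + 176 = 164$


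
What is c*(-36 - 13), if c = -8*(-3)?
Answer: -1176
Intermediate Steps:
c = 24
c*(-36 - 13) = 24*(-36 - 13) = 24*(-49) = -1176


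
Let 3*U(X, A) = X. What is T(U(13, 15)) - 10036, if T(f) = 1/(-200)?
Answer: -2007201/200 ≈ -10036.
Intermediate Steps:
U(X, A) = X/3
T(f) = -1/200
T(U(13, 15)) - 10036 = -1/200 - 10036 = -2007201/200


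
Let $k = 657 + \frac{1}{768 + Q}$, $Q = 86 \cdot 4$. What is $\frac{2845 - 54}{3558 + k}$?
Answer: $\frac{3103592}{4687081} \approx 0.66216$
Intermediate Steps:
$Q = 344$
$k = \frac{730585}{1112}$ ($k = 657 + \frac{1}{768 + 344} = 657 + \frac{1}{1112} = \frac{730585}{1112} \approx 657.0$)
$\frac{2845 - 54}{3558 + k} = \frac{2845 - 54}{3558 + \frac{730585}{1112}} = \frac{2791}{\frac{4687081}{1112}} = 2791 \cdot \frac{1112}{4687081} = \frac{3103592}{4687081}$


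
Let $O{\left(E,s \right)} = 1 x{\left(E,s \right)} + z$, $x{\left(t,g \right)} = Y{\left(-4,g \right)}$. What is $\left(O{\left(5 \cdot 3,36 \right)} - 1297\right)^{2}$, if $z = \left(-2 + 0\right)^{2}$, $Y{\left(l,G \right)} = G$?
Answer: $1580049$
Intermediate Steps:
$z = 4$ ($z = \left(-2\right)^{2} = 4$)
$x{\left(t,g \right)} = g$
$O{\left(E,s \right)} = 4 + s$ ($O{\left(E,s \right)} = 1 s + 4 = s + 4 = 4 + s$)
$\left(O{\left(5 \cdot 3,36 \right)} - 1297\right)^{2} = \left(\left(4 + 36\right) - 1297\right)^{2} = \left(40 - 1297\right)^{2} = \left(-1257\right)^{2} = 1580049$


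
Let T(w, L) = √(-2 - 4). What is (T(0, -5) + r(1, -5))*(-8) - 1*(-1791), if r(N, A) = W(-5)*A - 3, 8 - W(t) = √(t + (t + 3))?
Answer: 2135 - 40*I*√7 - 8*I*√6 ≈ 2135.0 - 125.43*I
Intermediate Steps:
W(t) = 8 - √(3 + 2*t) (W(t) = 8 - √(t + (t + 3)) = 8 - √(t + (3 + t)) = 8 - √(3 + 2*t))
T(w, L) = I*√6 (T(w, L) = √(-6) = I*√6)
r(N, A) = -3 + A*(8 - I*√7) (r(N, A) = (8 - √(3 + 2*(-5)))*A - 3 = (8 - √(3 - 10))*A - 3 = (8 - √(-7))*A - 3 = (8 - I*√7)*A - 3 = A*(8 - I*√7) - 3 = -3 + A*(8 - I*√7))
(T(0, -5) + r(1, -5))*(-8) - 1*(-1791) = (I*√6 + (-3 - 5*(8 - I*√7)))*(-8) - 1*(-1791) = (I*√6 + (-3 + (-40 + 5*I*√7)))*(-8) + 1791 = (I*√6 + (-43 + 5*I*√7))*(-8) + 1791 = (-43 + I*√6 + 5*I*√7)*(-8) + 1791 = (344 - 40*I*√7 - 8*I*√6) + 1791 = 2135 - 40*I*√7 - 8*I*√6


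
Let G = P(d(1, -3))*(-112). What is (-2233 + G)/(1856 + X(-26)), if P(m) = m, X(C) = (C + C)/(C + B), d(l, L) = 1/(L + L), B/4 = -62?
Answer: -910091/762894 ≈ -1.1929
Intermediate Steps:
B = -248 (B = 4*(-62) = -248)
d(l, L) = 1/(2*L)
X(C) = 2*C/(-248 + C) (X(C) = (C + C)/(C - 248) = (2*C)/(-248 + C) = 2*C/(-248 + C))
G = 56/3 (G = ((1/2)/(-3))*(-112) = ((1/2)*(-1/3))*(-112) = -1/6*(-112) = 56/3 ≈ 18.667)
(-2233 + G)/(1856 + X(-26)) = (-2233 + 56/3)/(1856 + 2*(-26)/(-248 - 26)) = -6643/(3*(1856 + 2*(-26)/(-274))) = -6643/(3*(1856 + 2*(-26)*(-1/274))) = -6643/(3*(1856 + 26/137)) = -6643/(3*254298/137) = -6643/3*137/254298 = -910091/762894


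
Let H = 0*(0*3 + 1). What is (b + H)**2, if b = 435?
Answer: 189225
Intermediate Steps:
H = 0 (H = 0*(0 + 1) = 0*1 = 0)
(b + H)**2 = (435 + 0)**2 = 435**2 = 189225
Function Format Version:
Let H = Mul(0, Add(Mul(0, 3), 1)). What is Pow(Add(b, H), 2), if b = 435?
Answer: 189225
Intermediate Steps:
H = 0 (H = Mul(0, Add(0, 1)) = Mul(0, 1) = 0)
Pow(Add(b, H), 2) = Pow(Add(435, 0), 2) = Pow(435, 2) = 189225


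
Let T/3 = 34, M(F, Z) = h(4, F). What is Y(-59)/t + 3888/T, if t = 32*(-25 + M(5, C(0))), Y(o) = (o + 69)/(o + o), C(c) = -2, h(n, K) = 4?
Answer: 25691989/674016 ≈ 38.118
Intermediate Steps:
Y(o) = (69 + o)/(2*o) (Y(o) = (69 + o)/((2*o)) = (69 + o)*(1/(2*o)) = (69 + o)/(2*o))
M(F, Z) = 4
T = 102 (T = 3*34 = 102)
t = -672 (t = 32*(-25 + 4) = 32*(-21) = -672)
Y(-59)/t + 3888/T = ((½)*(69 - 59)/(-59))/(-672) + 3888/102 = ((½)*(-1/59)*10)*(-1/672) + 3888*(1/102) = -5/59*(-1/672) + 648/17 = 5/39648 + 648/17 = 25691989/674016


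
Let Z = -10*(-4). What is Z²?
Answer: 1600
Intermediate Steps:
Z = 40
Z² = 40² = 1600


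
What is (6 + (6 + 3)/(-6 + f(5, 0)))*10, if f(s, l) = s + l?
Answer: -30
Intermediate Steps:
f(s, l) = l + s
(6 + (6 + 3)/(-6 + f(5, 0)))*10 = (6 + (6 + 3)/(-6 + (0 + 5)))*10 = (6 + 9/(-6 + 5))*10 = (6 + 9/(-1))*10 = (6 + 9*(-1))*10 = (6 - 9)*10 = -3*10 = -30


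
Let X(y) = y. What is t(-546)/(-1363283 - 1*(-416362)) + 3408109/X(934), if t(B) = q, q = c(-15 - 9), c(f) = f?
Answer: 3227210004805/884424214 ≈ 3648.9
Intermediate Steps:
q = -24 (q = -15 - 9 = -24)
t(B) = -24
t(-546)/(-1363283 - 1*(-416362)) + 3408109/X(934) = -24/(-1363283 - 1*(-416362)) + 3408109/934 = -24/(-1363283 + 416362) + 3408109*(1/934) = -24/(-946921) + 3408109/934 = -24*(-1/946921) + 3408109/934 = 24/946921 + 3408109/934 = 3227210004805/884424214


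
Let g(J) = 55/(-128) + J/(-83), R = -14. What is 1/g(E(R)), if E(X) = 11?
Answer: -10624/5973 ≈ -1.7787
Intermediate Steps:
g(J) = -55/128 - J/83 (g(J) = 55*(-1/128) + J*(-1/83) = -55/128 - J/83)
1/g(E(R)) = 1/(-55/128 - 1/83*11) = 1/(-55/128 - 11/83) = 1/(-5973/10624) = -10624/5973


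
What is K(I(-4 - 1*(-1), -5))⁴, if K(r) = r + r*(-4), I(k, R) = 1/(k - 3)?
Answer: 1/16 ≈ 0.062500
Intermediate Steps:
I(k, R) = 1/(-3 + k)
K(r) = -3*r (K(r) = r - 4*r = -3*r)
K(I(-4 - 1*(-1), -5))⁴ = (-3/(-3 + (-4 - 1*(-1))))⁴ = (-3/(-3 + (-4 + 1)))⁴ = (-3/(-3 - 3))⁴ = (-3/(-6))⁴ = (-3*(-⅙))⁴ = (½)⁴ = 1/16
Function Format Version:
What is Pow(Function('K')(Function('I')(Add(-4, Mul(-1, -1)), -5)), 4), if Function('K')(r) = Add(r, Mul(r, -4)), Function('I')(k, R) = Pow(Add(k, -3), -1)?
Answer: Rational(1, 16) ≈ 0.062500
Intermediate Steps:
Function('I')(k, R) = Pow(Add(-3, k), -1)
Function('K')(r) = Mul(-3, r) (Function('K')(r) = Add(r, Mul(-4, r)) = Mul(-3, r))
Pow(Function('K')(Function('I')(Add(-4, Mul(-1, -1)), -5)), 4) = Pow(Mul(-3, Pow(Add(-3, Add(-4, Mul(-1, -1))), -1)), 4) = Pow(Mul(-3, Pow(Add(-3, Add(-4, 1)), -1)), 4) = Pow(Mul(-3, Pow(Add(-3, -3), -1)), 4) = Pow(Mul(-3, Pow(-6, -1)), 4) = Pow(Mul(-3, Rational(-1, 6)), 4) = Pow(Rational(1, 2), 4) = Rational(1, 16)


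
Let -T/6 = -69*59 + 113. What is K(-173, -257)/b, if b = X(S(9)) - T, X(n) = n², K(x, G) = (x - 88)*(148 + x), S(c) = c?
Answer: -2175/7889 ≈ -0.27570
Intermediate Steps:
K(x, G) = (-88 + x)*(148 + x)
T = 23748 (T = -6*(-69*59 + 113) = -6*(-4071 + 113) = -6*(-3958) = 23748)
b = -23667 (b = 9² - 1*23748 = 81 - 23748 = -23667)
K(-173, -257)/b = (-13024 + (-173)² + 60*(-173))/(-23667) = (-13024 + 29929 - 10380)*(-1/23667) = 6525*(-1/23667) = -2175/7889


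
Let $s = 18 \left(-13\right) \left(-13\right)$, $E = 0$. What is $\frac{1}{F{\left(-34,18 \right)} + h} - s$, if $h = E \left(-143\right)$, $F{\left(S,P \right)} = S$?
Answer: $- \frac{103429}{34} \approx -3042.0$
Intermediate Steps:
$s = 3042$ ($s = \left(-234\right) \left(-13\right) = 3042$)
$h = 0$ ($h = 0 \left(-143\right) = 0$)
$\frac{1}{F{\left(-34,18 \right)} + h} - s = \frac{1}{-34 + 0} - 3042 = \frac{1}{-34} - 3042 = - \frac{1}{34} - 3042 = - \frac{103429}{34}$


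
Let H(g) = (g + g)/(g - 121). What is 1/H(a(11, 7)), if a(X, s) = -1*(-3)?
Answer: -59/3 ≈ -19.667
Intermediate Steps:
a(X, s) = 3
H(g) = 2*g/(-121 + g) (H(g) = (2*g)/(-121 + g) = 2*g/(-121 + g))
1/H(a(11, 7)) = 1/(2*3/(-121 + 3)) = 1/(2*3/(-118)) = 1/(2*3*(-1/118)) = 1/(-3/59) = -59/3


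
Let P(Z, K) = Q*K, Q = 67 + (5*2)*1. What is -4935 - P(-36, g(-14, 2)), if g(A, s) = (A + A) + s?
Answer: -2933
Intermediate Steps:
g(A, s) = s + 2*A (g(A, s) = 2*A + s = s + 2*A)
Q = 77 (Q = 67 + 10*1 = 67 + 10 = 77)
P(Z, K) = 77*K
-4935 - P(-36, g(-14, 2)) = -4935 - 77*(2 + 2*(-14)) = -4935 - 77*(2 - 28) = -4935 - 77*(-26) = -4935 - 1*(-2002) = -4935 + 2002 = -2933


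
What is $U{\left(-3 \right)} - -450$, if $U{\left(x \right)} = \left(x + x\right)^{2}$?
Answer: $486$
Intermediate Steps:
$U{\left(x \right)} = 4 x^{2}$ ($U{\left(x \right)} = \left(2 x\right)^{2} = 4 x^{2}$)
$U{\left(-3 \right)} - -450 = 4 \left(-3\right)^{2} - -450 = 4 \cdot 9 + 450 = 36 + 450 = 486$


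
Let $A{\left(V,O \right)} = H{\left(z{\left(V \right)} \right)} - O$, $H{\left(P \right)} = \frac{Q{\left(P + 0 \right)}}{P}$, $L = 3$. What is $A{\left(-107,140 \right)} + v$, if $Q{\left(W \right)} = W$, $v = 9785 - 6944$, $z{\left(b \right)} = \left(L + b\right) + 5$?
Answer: $2702$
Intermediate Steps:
$z{\left(b \right)} = 8 + b$ ($z{\left(b \right)} = \left(3 + b\right) + 5 = 8 + b$)
$v = 2841$ ($v = 9785 - 6944 = 2841$)
$H{\left(P \right)} = 1$ ($H{\left(P \right)} = \frac{P + 0}{P} = \frac{P}{P} = 1$)
$A{\left(V,O \right)} = 1 - O$
$A{\left(-107,140 \right)} + v = \left(1 - 140\right) + 2841 = -139 + 2841 = 2702$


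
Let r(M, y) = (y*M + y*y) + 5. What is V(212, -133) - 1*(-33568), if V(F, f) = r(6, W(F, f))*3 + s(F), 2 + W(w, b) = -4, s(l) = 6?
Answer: 33589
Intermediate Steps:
W(w, b) = -6 (W(w, b) = -2 - 4 = -6)
r(M, y) = 5 + y² + M*y (r(M, y) = (M*y + y²) + 5 = (y² + M*y) + 5 = 5 + y² + M*y)
V(F, f) = 21 (V(F, f) = (5 + (-6)² + 6*(-6))*3 + 6 = (5 + 36 - 36)*3 + 6 = 5*3 + 6 = 15 + 6 = 21)
V(212, -133) - 1*(-33568) = 21 - 1*(-33568) = 21 + 33568 = 33589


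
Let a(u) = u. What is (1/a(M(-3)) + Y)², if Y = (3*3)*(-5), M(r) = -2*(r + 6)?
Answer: 73441/36 ≈ 2040.0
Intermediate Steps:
M(r) = -12 - 2*r (M(r) = -2*(6 + r) = -12 - 2*r)
Y = -45 (Y = 9*(-5) = -45)
(1/a(M(-3)) + Y)² = (1/(-12 - 2*(-3)) - 45)² = (1/(-12 + 6) - 45)² = (1/(-6) - 45)² = (-⅙ - 45)² = (-271/6)² = 73441/36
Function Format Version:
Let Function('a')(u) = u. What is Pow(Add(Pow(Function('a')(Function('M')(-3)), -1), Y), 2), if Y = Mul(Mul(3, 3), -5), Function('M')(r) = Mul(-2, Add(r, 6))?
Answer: Rational(73441, 36) ≈ 2040.0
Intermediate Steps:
Function('M')(r) = Add(-12, Mul(-2, r)) (Function('M')(r) = Mul(-2, Add(6, r)) = Add(-12, Mul(-2, r)))
Y = -45 (Y = Mul(9, -5) = -45)
Pow(Add(Pow(Function('a')(Function('M')(-3)), -1), Y), 2) = Pow(Add(Pow(Add(-12, Mul(-2, -3)), -1), -45), 2) = Pow(Add(Pow(Add(-12, 6), -1), -45), 2) = Pow(Add(Pow(-6, -1), -45), 2) = Pow(Add(Rational(-1, 6), -45), 2) = Pow(Rational(-271, 6), 2) = Rational(73441, 36)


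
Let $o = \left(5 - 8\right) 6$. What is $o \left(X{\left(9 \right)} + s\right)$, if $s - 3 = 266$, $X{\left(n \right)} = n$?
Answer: $-5004$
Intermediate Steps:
$o = -18$ ($o = \left(-3\right) 6 = -18$)
$s = 269$ ($s = 3 + 266 = 269$)
$o \left(X{\left(9 \right)} + s\right) = - 18 \left(9 + 269\right) = \left(-18\right) 278 = -5004$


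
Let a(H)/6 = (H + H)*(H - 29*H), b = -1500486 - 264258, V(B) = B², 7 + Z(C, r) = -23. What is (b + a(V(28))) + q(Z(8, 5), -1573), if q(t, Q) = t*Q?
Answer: -208241970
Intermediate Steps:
Z(C, r) = -30 (Z(C, r) = -7 - 23 = -30)
b = -1764744
a(H) = -336*H² (a(H) = 6*((H + H)*(H - 29*H)) = 6*((2*H)*(-28*H)) = 6*(-56*H²) = -336*H²)
q(t, Q) = Q*t
(b + a(V(28))) + q(Z(8, 5), -1573) = (-1764744 - 336*(28²)²) - 1573*(-30) = (-1764744 - 336*784²) + 47190 = (-1764744 - 336*614656) + 47190 = (-1764744 - 206524416) + 47190 = -208289160 + 47190 = -208241970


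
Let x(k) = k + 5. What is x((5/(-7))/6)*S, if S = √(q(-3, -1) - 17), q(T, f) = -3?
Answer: 205*I*√5/21 ≈ 21.828*I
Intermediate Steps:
x(k) = 5 + k
S = 2*I*√5 (S = √(-3 - 17) = √(-20) = 2*I*√5 ≈ 4.4721*I)
x((5/(-7))/6)*S = (5 + (5/(-7))/6)*(2*I*√5) = (5 + (5*(-⅐))*(⅙))*(2*I*√5) = (5 - 5/7*⅙)*(2*I*√5) = (5 - 5/42)*(2*I*√5) = 205*(2*I*√5)/42 = 205*I*√5/21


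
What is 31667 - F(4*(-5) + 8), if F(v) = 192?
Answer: 31475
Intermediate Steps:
31667 - F(4*(-5) + 8) = 31667 - 1*192 = 31667 - 192 = 31475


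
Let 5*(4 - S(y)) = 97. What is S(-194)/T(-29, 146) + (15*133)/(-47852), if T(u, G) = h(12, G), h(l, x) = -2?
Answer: 261761/34180 ≈ 7.6583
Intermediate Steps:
S(y) = -77/5 (S(y) = 4 - 1/5*97 = 4 - 97/5 = -77/5)
T(u, G) = -2
S(-194)/T(-29, 146) + (15*133)/(-47852) = -77/5/(-2) + (15*133)/(-47852) = -77/5*(-1/2) + 1995*(-1/47852) = 77/10 - 285/6836 = 261761/34180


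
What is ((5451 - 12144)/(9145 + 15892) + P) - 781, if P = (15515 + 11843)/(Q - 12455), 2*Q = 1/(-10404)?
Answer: -5083646418922958/6488680079717 ≈ -783.46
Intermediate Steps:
Q = -1/20808 (Q = (1/2)/(-10404) = (1/2)*(-1/10404) = -1/20808 ≈ -4.8058e-5)
P = -569265264/259163641 (P = (15515 + 11843)/(-1/20808 - 12455) = 27358/(-259163641/20808) = 27358*(-20808/259163641) = -569265264/259163641 ≈ -2.1965)
((5451 - 12144)/(9145 + 15892) + P) - 781 = ((5451 - 12144)/(9145 + 15892) - 569265264/259163641) - 781 = (-6693/25037 - 569265264/259163641) - 781 = -15987276663981/6488680079717 - 781 = -5083646418922958/6488680079717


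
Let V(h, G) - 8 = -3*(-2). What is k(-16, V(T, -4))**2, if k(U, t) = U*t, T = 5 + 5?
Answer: 50176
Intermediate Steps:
T = 10
V(h, G) = 14 (V(h, G) = 8 - 3*(-2) = 8 + 6 = 14)
k(-16, V(T, -4))**2 = (-16*14)**2 = (-224)**2 = 50176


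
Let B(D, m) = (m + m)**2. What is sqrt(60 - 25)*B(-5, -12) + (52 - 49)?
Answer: 3 + 576*sqrt(35) ≈ 3410.7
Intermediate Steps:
B(D, m) = 4*m**2 (B(D, m) = (2*m)**2 = 4*m**2)
sqrt(60 - 25)*B(-5, -12) + (52 - 49) = sqrt(60 - 25)*(4*(-12)**2) + (52 - 49) = sqrt(35)*(4*144) + 3 = sqrt(35)*576 + 3 = 576*sqrt(35) + 3 = 3 + 576*sqrt(35)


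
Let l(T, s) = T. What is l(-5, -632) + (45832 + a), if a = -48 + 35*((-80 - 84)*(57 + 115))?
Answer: -941501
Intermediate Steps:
a = -987328 (a = -48 + 35*(-164*172) = -48 + 35*(-28208) = -48 - 987280 = -987328)
l(-5, -632) + (45832 + a) = -5 + (45832 - 987328) = -5 - 941496 = -941501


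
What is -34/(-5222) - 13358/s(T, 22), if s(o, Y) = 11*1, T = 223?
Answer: -34877551/28721 ≈ -1214.4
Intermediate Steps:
s(o, Y) = 11
-34/(-5222) - 13358/s(T, 22) = -34/(-5222) - 13358/11 = -34*(-1/5222) - 13358*1/11 = 17/2611 - 13358/11 = -34877551/28721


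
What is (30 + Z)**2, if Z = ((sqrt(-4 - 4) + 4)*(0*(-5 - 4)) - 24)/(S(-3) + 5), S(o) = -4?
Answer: 36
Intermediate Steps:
Z = -24 (Z = ((sqrt(-4 - 4) + 4)*(0*(-5 - 4)) - 24)/(-4 + 5) = ((sqrt(-8) + 4)*(0*(-9)) - 24)/1 = ((2*I*sqrt(2) + 4)*0 - 24)*1 = ((4 + 2*I*sqrt(2))*0 - 24)*1 = (0 - 24)*1 = -24*1 = -24)
(30 + Z)**2 = (30 - 24)**2 = 6**2 = 36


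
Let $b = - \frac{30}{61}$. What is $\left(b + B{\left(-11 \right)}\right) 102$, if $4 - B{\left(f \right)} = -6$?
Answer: $\frac{59160}{61} \approx 969.84$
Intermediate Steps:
$b = - \frac{30}{61}$ ($b = \left(-30\right) \frac{1}{61} = - \frac{30}{61} \approx -0.4918$)
$B{\left(f \right)} = 10$ ($B{\left(f \right)} = 4 - -6 = 4 + 6 = 10$)
$\left(b + B{\left(-11 \right)}\right) 102 = \left(- \frac{30}{61} + 10\right) 102 = \frac{580}{61} \cdot 102 = \frac{59160}{61}$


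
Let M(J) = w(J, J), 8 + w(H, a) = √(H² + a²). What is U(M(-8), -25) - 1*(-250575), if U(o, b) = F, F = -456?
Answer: 250119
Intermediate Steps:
w(H, a) = -8 + √(H² + a²)
M(J) = -8 + √2*√(J²) (M(J) = -8 + √(J² + J²) = -8 + √(2*J²) = -8 + √2*√(J²))
U(o, b) = -456
U(M(-8), -25) - 1*(-250575) = -456 - 1*(-250575) = -456 + 250575 = 250119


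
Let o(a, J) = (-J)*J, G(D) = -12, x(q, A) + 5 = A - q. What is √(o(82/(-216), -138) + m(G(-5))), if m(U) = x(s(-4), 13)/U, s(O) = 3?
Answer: I*√685599/6 ≈ 138.0*I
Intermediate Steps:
x(q, A) = -5 + A - q (x(q, A) = -5 + (A - q) = -5 + A - q)
o(a, J) = -J²
m(U) = 5/U (m(U) = (-5 + 13 - 1*3)/U = (-5 + 13 - 3)/U = 5/U)
√(o(82/(-216), -138) + m(G(-5))) = √(-1*(-138)² + 5/(-12)) = √(-1*19044 + 5*(-1/12)) = √(-19044 - 5/12) = √(-228533/12) = I*√685599/6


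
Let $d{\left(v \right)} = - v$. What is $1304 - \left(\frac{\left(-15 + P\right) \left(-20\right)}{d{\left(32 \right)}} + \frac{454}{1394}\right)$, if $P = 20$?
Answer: $\frac{7251863}{5576} \approx 1300.5$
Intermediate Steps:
$1304 - \left(\frac{\left(-15 + P\right) \left(-20\right)}{d{\left(32 \right)}} + \frac{454}{1394}\right) = 1304 - \left(\frac{\left(-15 + 20\right) \left(-20\right)}{\left(-1\right) 32} + \frac{454}{1394}\right) = 1304 - \left(\frac{5 \left(-20\right)}{-32} + 454 \cdot \frac{1}{1394}\right) = 1304 - \left(\left(-100\right) \left(- \frac{1}{32}\right) + \frac{227}{697}\right) = 1304 - \left(\frac{25}{8} + \frac{227}{697}\right) = 1304 - \frac{19241}{5576} = \frac{7251863}{5576}$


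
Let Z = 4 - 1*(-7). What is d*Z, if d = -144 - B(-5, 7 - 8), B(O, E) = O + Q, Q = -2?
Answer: -1507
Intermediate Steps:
B(O, E) = -2 + O (B(O, E) = O - 2 = -2 + O)
Z = 11 (Z = 4 + 7 = 11)
d = -137 (d = -144 - (-2 - 5) = -144 - 1*(-7) = -144 + 7 = -137)
d*Z = -137*11 = -1507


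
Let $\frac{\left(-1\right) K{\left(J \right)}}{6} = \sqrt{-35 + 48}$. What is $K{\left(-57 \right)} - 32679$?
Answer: $-32679 - 6 \sqrt{13} \approx -32701.0$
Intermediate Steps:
$K{\left(J \right)} = - 6 \sqrt{13}$ ($K{\left(J \right)} = - 6 \sqrt{-35 + 48} = - 6 \sqrt{13}$)
$K{\left(-57 \right)} - 32679 = - 6 \sqrt{13} - 32679 = -32679 - 6 \sqrt{13}$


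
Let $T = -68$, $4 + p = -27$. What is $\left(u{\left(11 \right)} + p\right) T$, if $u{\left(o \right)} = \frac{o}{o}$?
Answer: $2040$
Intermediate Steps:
$p = -31$ ($p = -4 - 27 = -31$)
$u{\left(o \right)} = 1$
$\left(u{\left(11 \right)} + p\right) T = \left(1 - 31\right) \left(-68\right) = \left(-30\right) \left(-68\right) = 2040$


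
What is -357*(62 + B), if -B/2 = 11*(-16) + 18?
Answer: -134946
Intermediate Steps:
B = 316 (B = -2*(11*(-16) + 18) = -2*(-176 + 18) = -2*(-158) = 316)
-357*(62 + B) = -357*(62 + 316) = -357*378 = -134946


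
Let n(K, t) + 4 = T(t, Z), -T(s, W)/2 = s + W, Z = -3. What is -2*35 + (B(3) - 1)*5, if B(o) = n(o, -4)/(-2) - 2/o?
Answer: -310/3 ≈ -103.33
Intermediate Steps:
T(s, W) = -2*W - 2*s (T(s, W) = -2*(s + W) = -2*(W + s) = -2*W - 2*s)
n(K, t) = 2 - 2*t (n(K, t) = -4 + (-2*(-3) - 2*t) = -4 + (6 - 2*t) = 2 - 2*t)
B(o) = -5 - 2/o (B(o) = (2 - 2*(-4))/(-2) - 2/o = (2 + 8)*(-1/2) - 2/o = 10*(-1/2) - 2/o = -5 - 2/o)
-2*35 + (B(3) - 1)*5 = -2*35 + ((-5 - 2/3) - 1)*5 = -70 + ((-5 - 2*1/3) - 1)*5 = -70 + ((-5 - 2/3) - 1)*5 = -70 + (-17/3 - 1)*5 = -70 - 20/3*5 = -70 - 100/3 = -310/3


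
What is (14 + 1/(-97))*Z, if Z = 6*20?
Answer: 162840/97 ≈ 1678.8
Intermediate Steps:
Z = 120
(14 + 1/(-97))*Z = (14 + 1/(-97))*120 = (14 - 1/97)*120 = (1357/97)*120 = 162840/97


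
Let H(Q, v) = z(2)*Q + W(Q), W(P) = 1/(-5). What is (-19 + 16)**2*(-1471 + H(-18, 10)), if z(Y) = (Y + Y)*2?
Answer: -72684/5 ≈ -14537.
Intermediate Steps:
z(Y) = 4*Y (z(Y) = (2*Y)*2 = 4*Y)
W(P) = -1/5
H(Q, v) = -1/5 + 8*Q (H(Q, v) = (4*2)*Q - 1/5 = 8*Q - 1/5 = -1/5 + 8*Q)
(-19 + 16)**2*(-1471 + H(-18, 10)) = (-19 + 16)**2*(-1471 + (-1/5 + 8*(-18))) = (-3)**2*(-1471 + (-1/5 - 144)) = 9*(-1471 - 721/5) = 9*(-8076/5) = -72684/5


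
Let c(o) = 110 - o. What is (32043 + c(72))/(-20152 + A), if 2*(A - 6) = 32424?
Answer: -4583/562 ≈ -8.1548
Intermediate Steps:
A = 16218 (A = 6 + (½)*32424 = 6 + 16212 = 16218)
(32043 + c(72))/(-20152 + A) = (32043 + (110 - 1*72))/(-20152 + 16218) = (32043 + (110 - 72))/(-3934) = (32043 + 38)*(-1/3934) = 32081*(-1/3934) = -4583/562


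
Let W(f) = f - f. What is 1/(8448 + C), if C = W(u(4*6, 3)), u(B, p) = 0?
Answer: 1/8448 ≈ 0.00011837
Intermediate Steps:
W(f) = 0
C = 0
1/(8448 + C) = 1/(8448 + 0) = 1/8448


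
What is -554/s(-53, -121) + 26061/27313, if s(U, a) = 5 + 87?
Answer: -6366895/1256398 ≈ -5.0676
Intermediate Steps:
s(U, a) = 92
-554/s(-53, -121) + 26061/27313 = -554/92 + 26061/27313 = -554*1/92 + 26061*(1/27313) = -277/46 + 26061/27313 = -6366895/1256398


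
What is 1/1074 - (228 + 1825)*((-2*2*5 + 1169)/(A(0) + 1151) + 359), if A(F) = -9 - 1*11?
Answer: -299265242995/404898 ≈ -7.3911e+5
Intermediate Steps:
A(F) = -20 (A(F) = -9 - 11 = -20)
1/1074 - (228 + 1825)*((-2*2*5 + 1169)/(A(0) + 1151) + 359) = 1/1074 - (228 + 1825)*((-2*2*5 + 1169)/(-20 + 1151) + 359) = 1/1074 - 2053*((-4*5 + 1169)/1131 + 359) = 1/1074 - 2053*((-20 + 1169)*(1/1131) + 359) = 1/1074 - 2053*(1149*(1/1131) + 359) = 1/1074 - 2053*(383/377 + 359) = 1/1074 - 2053*135726/377 = 1/1074 - 1*278645478/377 = 1/1074 - 278645478/377 = -299265242995/404898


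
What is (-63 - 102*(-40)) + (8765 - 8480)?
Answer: 4302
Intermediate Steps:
(-63 - 102*(-40)) + (8765 - 8480) = (-63 + 4080) + 285 = 4017 + 285 = 4302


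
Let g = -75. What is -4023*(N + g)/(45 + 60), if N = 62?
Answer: 17433/35 ≈ 498.09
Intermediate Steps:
-4023*(N + g)/(45 + 60) = -4023*(62 - 75)/(45 + 60) = -(-52299)/105 = -4023*(-13/105) = 17433/35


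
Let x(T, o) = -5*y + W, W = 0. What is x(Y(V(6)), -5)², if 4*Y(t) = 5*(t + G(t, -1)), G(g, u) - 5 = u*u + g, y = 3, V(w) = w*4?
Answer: 225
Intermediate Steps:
V(w) = 4*w
G(g, u) = 5 + g + u² (G(g, u) = 5 + (u*u + g) = 5 + (u² + g) = 5 + (g + u²) = 5 + g + u²)
Y(t) = 15/2 + 5*t/2 (Y(t) = (5*(t + (5 + t + (-1)²)))/4 = (5*(t + (5 + t + 1)))/4 = (5*(t + (6 + t)))/4 = (5*(6 + 2*t))/4 = (30 + 10*t)/4 = 15/2 + 5*t/2)
x(T, o) = -15 (x(T, o) = -5*3 + 0 = -15 + 0 = -15)
x(Y(V(6)), -5)² = (-15)² = 225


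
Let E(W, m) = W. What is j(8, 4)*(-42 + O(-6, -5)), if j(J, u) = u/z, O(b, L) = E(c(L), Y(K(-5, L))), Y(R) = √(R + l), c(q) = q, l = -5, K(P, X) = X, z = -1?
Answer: 188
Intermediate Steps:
Y(R) = √(-5 + R) (Y(R) = √(R - 5) = √(-5 + R))
O(b, L) = L
j(J, u) = -u (j(J, u) = u/(-1) = u*(-1) = -u)
j(8, 4)*(-42 + O(-6, -5)) = (-1*4)*(-42 - 5) = -4*(-47) = 188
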